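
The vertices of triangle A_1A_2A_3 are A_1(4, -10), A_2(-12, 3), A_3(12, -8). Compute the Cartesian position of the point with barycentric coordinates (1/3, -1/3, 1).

(52/3, -37/3)

P = (1/3)·A_1 + (-1/3)·A_2 + 1·A_3.
x-coordinate: (1/3)·4 + (-1/3)·(-12) + 1·12 = 52/3.
y-coordinate: (1/3)·(-10) + (-1/3)·3 + 1·(-8) = -37/3.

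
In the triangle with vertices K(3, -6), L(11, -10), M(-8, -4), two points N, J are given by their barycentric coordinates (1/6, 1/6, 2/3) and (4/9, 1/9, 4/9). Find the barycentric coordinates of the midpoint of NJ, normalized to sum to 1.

Since both coordinate triples sum to 1, the midpoint's barycentrics are the componentwise average.
(1/6+4/9)/2 = 11/36; similarly 5/36 and 5/9.

(11/36, 5/36, 5/9)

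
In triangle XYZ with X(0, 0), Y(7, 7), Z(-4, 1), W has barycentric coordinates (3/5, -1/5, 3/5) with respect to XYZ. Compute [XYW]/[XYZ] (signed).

3/5

The signed ratio [XYW]/[XYZ] equals the barycentric coordinate of W at vertex Z, which is 3/5.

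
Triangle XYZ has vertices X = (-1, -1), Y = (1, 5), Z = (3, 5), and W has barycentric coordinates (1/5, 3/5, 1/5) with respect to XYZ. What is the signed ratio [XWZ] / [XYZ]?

The signed ratio [XWZ]/[XYZ] equals the barycentric coordinate of W at vertex Y, which is 3/5.

3/5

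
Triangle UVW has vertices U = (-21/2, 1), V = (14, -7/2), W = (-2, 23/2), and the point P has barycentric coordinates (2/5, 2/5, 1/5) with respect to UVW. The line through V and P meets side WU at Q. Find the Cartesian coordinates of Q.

(-23/3, 9/2)

Line VP meets WU where the V-coordinate vanishes; zeroing P's V-weight and renormalizing leaves W, U-weights 1/5 : 2/5 → (1/3, 2/3).
So Q = (1/3)·W + (2/3)·U = (-23/3, 9/2).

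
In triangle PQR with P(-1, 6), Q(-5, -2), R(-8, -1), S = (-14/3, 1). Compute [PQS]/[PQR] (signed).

1/3

[PQR] = ½·((-1)·(-2−(-1)) + (-5)·(-1−6) + (-8)·(6−(-2))) = ½·(1 + 35 − 64) = -14.
[PQS] = ½·((-1)·(-2−1) + (-5)·(1−6) + (-14/3)·(6−(-2))) = ½·(3 + 25 − 112/3) = -14/3, so the ratio is (-14/3)/(-14) = 1/3.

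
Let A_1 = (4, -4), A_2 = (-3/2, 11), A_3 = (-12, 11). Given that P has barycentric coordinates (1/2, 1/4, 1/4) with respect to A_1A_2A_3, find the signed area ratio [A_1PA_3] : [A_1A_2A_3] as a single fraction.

1/4

The signed ratio [A_1PA_3]/[A_1A_2A_3] equals the barycentric coordinate of P at vertex A_2, which is 1/4.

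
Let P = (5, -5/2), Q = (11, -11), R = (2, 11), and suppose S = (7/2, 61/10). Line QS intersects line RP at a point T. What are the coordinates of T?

(8/3, 8)

Barycentric coordinates of S with respect to PQR: (1/5, 1/10, 7/10).
On side RP the Q-coordinate is zero; dropping S's Q-weight 1/10 and renormalizing the remaining 7/10 : 1/5 gives weights 7/9, 2/9 on R, P.
T = (7/9)·(2, 11) + (2/9)·(5, -5/2) = (8/3, 8).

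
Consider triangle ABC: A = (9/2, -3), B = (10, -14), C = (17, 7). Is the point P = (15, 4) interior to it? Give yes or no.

yes

Barycentric coordinates of P: (6/55, 1/11, 4/5).
The three coordinates are positive, positive, positive; a point is interior exactly when all three are positive.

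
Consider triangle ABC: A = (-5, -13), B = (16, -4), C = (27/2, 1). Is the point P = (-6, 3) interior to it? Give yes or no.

Barycentric coordinates of P: (37/51, -124/51, 46/17).
The three coordinates are positive, negative, positive; a point is interior exactly when all three are positive.

no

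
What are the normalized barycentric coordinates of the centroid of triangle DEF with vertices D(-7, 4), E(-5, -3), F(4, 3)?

The centroid is the average of the vertices, so each weight is 1/3.

(1/3, 1/3, 1/3)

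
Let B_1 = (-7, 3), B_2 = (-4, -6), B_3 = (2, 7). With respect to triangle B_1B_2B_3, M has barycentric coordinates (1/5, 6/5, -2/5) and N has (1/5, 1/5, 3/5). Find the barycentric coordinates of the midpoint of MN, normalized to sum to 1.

(1/5, 7/10, 1/10)

Since both coordinate triples sum to 1, the midpoint's barycentrics are the componentwise average.
(1/5+1/5)/2 = 1/5; similarly 7/10 and 1/10.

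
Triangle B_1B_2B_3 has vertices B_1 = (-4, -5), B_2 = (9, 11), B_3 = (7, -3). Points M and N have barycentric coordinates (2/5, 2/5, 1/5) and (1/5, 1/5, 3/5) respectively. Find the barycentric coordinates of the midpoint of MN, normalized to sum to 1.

Since both coordinate triples sum to 1, the midpoint's barycentrics are the componentwise average.
(2/5+1/5)/2 = 3/10; similarly 3/10 and 2/5.

(3/10, 3/10, 2/5)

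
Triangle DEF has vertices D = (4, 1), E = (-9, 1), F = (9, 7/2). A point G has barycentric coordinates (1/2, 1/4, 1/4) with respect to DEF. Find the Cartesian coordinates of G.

G = (1/2)·D + (1/4)·E + (1/4)·F.
x-coordinate: (1/2)·4 + (1/4)·(-9) + (1/4)·9 = 2.
y-coordinate: (1/2)·1 + (1/4)·1 + (1/4)·(7/2) = 13/8.

(2, 13/8)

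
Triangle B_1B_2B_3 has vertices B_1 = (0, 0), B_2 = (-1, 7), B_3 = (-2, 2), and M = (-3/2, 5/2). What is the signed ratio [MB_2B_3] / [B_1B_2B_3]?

[B_1B_2B_3] = ½·(0·(7−2) + (-1)·(2−0) + (-2)·(0−7)) = ½·(0 − 2 + 14) = 6.
[MB_2B_3] = ½·((-3/2)·(7−2) + (-1)·(2−(5/2)) + (-2)·(5/2−7)) = ½·(-15/2 + 1/2 + 9) = 1, so the ratio is 1/6 = 1/6.

1/6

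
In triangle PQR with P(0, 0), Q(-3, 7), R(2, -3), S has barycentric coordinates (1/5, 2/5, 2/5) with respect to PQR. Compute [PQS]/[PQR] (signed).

2/5

The signed ratio [PQS]/[PQR] equals the barycentric coordinate of S at vertex R, which is 2/5.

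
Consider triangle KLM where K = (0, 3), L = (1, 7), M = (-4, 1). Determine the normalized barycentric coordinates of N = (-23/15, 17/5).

Signed area of the reference triangle: [KLM] = ½·(0·(7−1) + 1·(1−3) + (-4)·(3−7)) = ½·(0 − 2 + 16) = 7.
[NLM] = ½·((-23/15)·(7−1) + 1·(1−(17/5)) + (-4)·(17/5−7)) = ½·(-46/5 − 12/5 + 72/5) = 7/5, so the K-coordinate is (7/5)/7 = 1/5.
[KNM] = ½·(0·(17/5−1) + (-23/15)·(1−3) + (-4)·(3−(17/5))) = ½·(0 + 46/15 + 8/5) = 7/3, so the L-coordinate is 1/3.
[KLN] = ½·(0·(7−(17/5)) + 1·(17/5−3) + (-23/15)·(3−7)) = ½·(0 + 2/5 + 92/15) = 49/15, so the M-coordinate is 7/15.

(1/5, 1/3, 7/15)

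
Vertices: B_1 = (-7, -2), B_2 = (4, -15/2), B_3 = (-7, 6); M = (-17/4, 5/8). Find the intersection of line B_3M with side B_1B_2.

(-3/2, -19/4)

Barycentric coordinates of M with respect to B_1B_2B_3: (1/4, 1/4, 1/2).
On side B_1B_2 the B_3-coordinate is zero; dropping M's B_3-weight 1/2 and renormalizing the remaining 1/4 : 1/4 gives weights 1/2, 1/2 on B_1, B_2.
N = (1/2)·(-7, -2) + (1/2)·(4, -15/2) = (-3/2, -19/4).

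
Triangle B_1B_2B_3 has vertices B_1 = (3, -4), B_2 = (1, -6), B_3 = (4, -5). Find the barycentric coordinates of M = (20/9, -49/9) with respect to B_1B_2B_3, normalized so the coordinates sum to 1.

(1/9, 5/9, 1/3)

Signed area of the reference triangle: [B_1B_2B_3] = ½·(3·(-6−(-5)) + 1·(-5−(-4)) + 4·(-4−(-6))) = ½·(-3 − 1 + 8) = 2.
[MB_2B_3] = ½·((20/9)·(-6−(-5)) + 1·(-5−(-49/9)) + 4·(-49/9−(-6))) = ½·(-20/9 + 4/9 + 20/9) = 2/9, so the B_1-coordinate is (2/9)/2 = 1/9.
[B_1MB_3] = ½·(3·(-49/9−(-5)) + (20/9)·(-5−(-4)) + 4·(-4−(-49/9))) = ½·(-4/3 − 20/9 + 52/9) = 10/9, so the B_2-coordinate is 5/9.
[B_1B_2M] = ½·(3·(-6−(-49/9)) + 1·(-49/9−(-4)) + (20/9)·(-4−(-6))) = ½·(-5/3 − 13/9 + 40/9) = 2/3, so the B_3-coordinate is 1/3.
Check: 1/9 + 5/9 + 1/3 = 1.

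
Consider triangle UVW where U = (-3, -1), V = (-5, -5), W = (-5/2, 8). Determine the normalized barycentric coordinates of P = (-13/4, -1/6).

(2/3, 1/6, 1/6)

Signed area of the reference triangle: [UVW] = ½·((-3)·(-5−8) + (-5)·(8−(-1)) + (-5/2)·(-1−(-5))) = ½·(39 − 45 − 10) = -8.
[PVW] = ½·((-13/4)·(-5−8) + (-5)·(8−(-1/6)) + (-5/2)·(-1/6−(-5))) = ½·(169/4 − 245/6 − 145/12) = -16/3, so the U-coordinate is (-16/3)/(-8) = 2/3.
[UPW] = ½·((-3)·(-1/6−8) + (-13/4)·(8−(-1)) + (-5/2)·(-1−(-1/6))) = ½·(49/2 − 117/4 + 25/12) = -4/3, so the V-coordinate is 1/6.
[UVP] = ½·((-3)·(-5−(-1/6)) + (-5)·(-1/6−(-1)) + (-13/4)·(-1−(-5))) = ½·(29/2 − 25/6 − 13) = -4/3, so the W-coordinate is 1/6.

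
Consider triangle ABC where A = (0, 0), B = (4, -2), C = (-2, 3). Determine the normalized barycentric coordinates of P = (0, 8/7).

Signed area of the reference triangle: [ABC] = ½·(0·(-2−3) + 4·(3−0) + (-2)·(0−(-2))) = ½·(0 + 12 − 4) = 4.
[PBC] = ½·(0·(-2−3) + 4·(3−(8/7)) + (-2)·(8/7−(-2))) = ½·(0 + 52/7 − 44/7) = 4/7, so the A-coordinate is (4/7)/4 = 1/7.
[APC] = ½·(0·(8/7−3) + 0·(3−0) + (-2)·(0−(8/7))) = ½·(0 + 0 + 16/7) = 8/7, so the B-coordinate is 2/7.
[ABP] = ½·(0·(-2−(8/7)) + 4·(8/7−0) + 0·(0−(-2))) = ½·(0 + 32/7 + 0) = 16/7, so the C-coordinate is 4/7.

(1/7, 2/7, 4/7)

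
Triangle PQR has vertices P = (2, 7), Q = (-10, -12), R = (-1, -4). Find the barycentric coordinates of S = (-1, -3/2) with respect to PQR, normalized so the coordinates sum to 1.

Signed area of the reference triangle: [PQR] = ½·(2·(-12−(-4)) + (-10)·(-4−7) + (-1)·(7−(-12))) = ½·(-16 + 110 − 19) = 75/2.
[SQR] = ½·((-1)·(-12−(-4)) + (-10)·(-4−(-3/2)) + (-1)·(-3/2−(-12))) = ½·(8 + 25 − 21/2) = 45/4, so the P-coordinate is (45/4)/(75/2) = 3/10.
[PSR] = ½·(2·(-3/2−(-4)) + (-1)·(-4−7) + (-1)·(7−(-3/2))) = ½·(5 + 11 − 17/2) = 15/4, so the Q-coordinate is 1/10.
[PQS] = ½·(2·(-12−(-3/2)) + (-10)·(-3/2−7) + (-1)·(7−(-12))) = ½·(-21 + 85 − 19) = 45/2, so the R-coordinate is 3/5.

(3/10, 1/10, 3/5)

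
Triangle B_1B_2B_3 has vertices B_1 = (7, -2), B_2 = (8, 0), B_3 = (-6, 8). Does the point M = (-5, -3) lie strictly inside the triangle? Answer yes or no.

no

Barycentric coordinates of M: (73/18, -133/36, 23/36).
The three coordinates are positive, negative, positive; a point is interior exactly when all three are positive.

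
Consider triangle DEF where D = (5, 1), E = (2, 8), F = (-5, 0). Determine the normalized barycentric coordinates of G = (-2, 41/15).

Signed area of the reference triangle: [DEF] = ½·(5·(8−0) + 2·(0−1) + (-5)·(1−8)) = ½·(40 − 2 + 35) = 73/2.
[GEF] = ½·((-2)·(8−0) + 2·(0−(41/15)) + (-5)·(41/15−8)) = ½·(-16 − 82/15 + 79/3) = 73/30, so the D-coordinate is (73/30)/(73/2) = 1/15.
[DGF] = ½·(5·(41/15−0) + (-2)·(0−1) + (-5)·(1−(41/15))) = ½·(41/3 + 2 + 26/3) = 73/6, so the E-coordinate is 1/3.
[DEG] = ½·(5·(8−(41/15)) + 2·(41/15−1) + (-2)·(1−8)) = ½·(79/3 + 52/15 + 14) = 219/10, so the F-coordinate is 3/5.
Check: 1/15 + 1/3 + 3/5 = 1.

(1/15, 1/3, 3/5)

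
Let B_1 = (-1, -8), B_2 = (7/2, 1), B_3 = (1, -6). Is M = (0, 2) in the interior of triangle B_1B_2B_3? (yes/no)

Barycentric coordinates of M: (3, 2, -4).
The three coordinates are positive, positive, negative; a point is interior exactly when all three are positive.

no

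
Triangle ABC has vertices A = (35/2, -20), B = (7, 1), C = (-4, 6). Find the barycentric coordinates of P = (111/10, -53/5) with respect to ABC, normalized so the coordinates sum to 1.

(3/5, 1/5, 1/5)

Signed area of the reference triangle: [ABC] = ½·((35/2)·(1−6) + 7·(6−(-20)) + (-4)·(-20−1)) = ½·(-175/2 + 182 + 84) = 357/4.
[PBC] = ½·((111/10)·(1−6) + 7·(6−(-53/5)) + (-4)·(-53/5−1)) = ½·(-111/2 + 581/5 + 232/5) = 1071/20, so the A-coordinate is (1071/20)/(357/4) = 3/5.
[APC] = ½·((35/2)·(-53/5−6) + (111/10)·(6−(-20)) + (-4)·(-20−(-53/5))) = ½·(-581/2 + 1443/5 + 188/5) = 357/20, so the B-coordinate is 1/5.
[ABP] = ½·((35/2)·(1−(-53/5)) + 7·(-53/5−(-20)) + (111/10)·(-20−1)) = ½·(203 + 329/5 − 2331/10) = 357/20, so the C-coordinate is 1/5.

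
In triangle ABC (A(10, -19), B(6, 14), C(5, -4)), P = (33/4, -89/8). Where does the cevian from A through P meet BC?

(16/3, 2)

Barycentric coordinates of P with respect to ABC: (5/8, 1/8, 1/4).
On side BC the A-coordinate is zero; dropping P's A-weight 5/8 and renormalizing the remaining 1/8 : 1/4 gives weights 1/3, 2/3 on B, C.
Q = (1/3)·(6, 14) + (2/3)·(5, -4) = (16/3, 2).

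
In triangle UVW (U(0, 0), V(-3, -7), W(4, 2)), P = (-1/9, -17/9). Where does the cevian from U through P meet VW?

Barycentric coordinates of P with respect to UVW: (4/9, 1/3, 2/9).
On side VW the U-coordinate is zero; dropping P's U-weight 4/9 and renormalizing the remaining 1/3 : 2/9 gives weights 3/5, 2/5 on V, W.
Q = (3/5)·(-3, -7) + (2/5)·(4, 2) = (-1/5, -17/5).

(-1/5, -17/5)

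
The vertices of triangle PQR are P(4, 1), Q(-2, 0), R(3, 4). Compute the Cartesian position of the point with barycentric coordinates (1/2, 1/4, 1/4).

S = (1/2)·P + (1/4)·Q + (1/4)·R.
x-coordinate: (1/2)·4 + (1/4)·(-2) + (1/4)·3 = 9/4.
y-coordinate: (1/2)·1 + (1/4)·0 + (1/4)·4 = 3/2.

(9/4, 3/2)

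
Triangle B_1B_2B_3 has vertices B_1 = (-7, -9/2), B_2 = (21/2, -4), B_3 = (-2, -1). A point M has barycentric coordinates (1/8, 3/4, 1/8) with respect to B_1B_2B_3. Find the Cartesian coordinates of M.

(27/4, -59/16)

M = (1/8)·B_1 + (3/4)·B_2 + (1/8)·B_3.
x-coordinate: (1/8)·(-7) + (3/4)·(21/2) + (1/8)·(-2) = 27/4.
y-coordinate: (1/8)·(-9/2) + (3/4)·(-4) + (1/8)·(-1) = -59/16.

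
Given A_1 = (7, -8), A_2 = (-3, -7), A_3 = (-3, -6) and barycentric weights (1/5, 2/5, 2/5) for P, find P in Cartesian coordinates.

P = (1/5)·A_1 + (2/5)·A_2 + (2/5)·A_3.
x-coordinate: (1/5)·7 + (2/5)·(-3) + (2/5)·(-3) = -1.
y-coordinate: (1/5)·(-8) + (2/5)·(-7) + (2/5)·(-6) = -34/5.

(-1, -34/5)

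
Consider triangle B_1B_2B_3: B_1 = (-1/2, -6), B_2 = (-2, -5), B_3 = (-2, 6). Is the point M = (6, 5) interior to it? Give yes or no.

Barycentric coordinates of M: (16/3, -63/11, 46/33).
The three coordinates are positive, negative, positive; a point is interior exactly when all three are positive.

no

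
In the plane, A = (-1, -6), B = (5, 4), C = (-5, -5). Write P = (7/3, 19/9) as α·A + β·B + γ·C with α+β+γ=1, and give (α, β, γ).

(-1/9, 7/9, 1/3)

Signed area of the reference triangle: [ABC] = ½·((-1)·(4−(-5)) + 5·(-5−(-6)) + (-5)·(-6−4)) = ½·(-9 + 5 + 50) = 23.
[PBC] = ½·((7/3)·(4−(-5)) + 5·(-5−(19/9)) + (-5)·(19/9−4)) = ½·(21 − 320/9 + 85/9) = -23/9, so the A-coordinate is (-23/9)/23 = -1/9.
[APC] = ½·((-1)·(19/9−(-5)) + (7/3)·(-5−(-6)) + (-5)·(-6−(19/9))) = ½·(-64/9 + 7/3 + 365/9) = 161/9, so the B-coordinate is 7/9.
[ABP] = ½·((-1)·(4−(19/9)) + 5·(19/9−(-6)) + (7/3)·(-6−4)) = ½·(-17/9 + 365/9 − 70/3) = 23/3, so the C-coordinate is 1/3.
Check: -1/9 + 7/9 + 1/3 = 1.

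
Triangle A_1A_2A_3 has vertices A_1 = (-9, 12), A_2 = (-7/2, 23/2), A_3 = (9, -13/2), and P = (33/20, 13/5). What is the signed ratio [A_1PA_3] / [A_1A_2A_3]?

[A_1A_2A_3] = ½·((-9)·(23/2−(-13/2)) + (-7/2)·(-13/2−12) + 9·(12−(23/2))) = ½·(-162 + 259/4 + 9/2) = -371/8.
[A_1PA_3] = ½·((-9)·(13/5−(-13/2)) + (33/20)·(-13/2−12) + 9·(12−(13/5))) = ½·(-819/10 − 1221/40 + 423/5) = -1113/80, so the ratio is (-1113/80)/(-371/8) = 3/10.

3/10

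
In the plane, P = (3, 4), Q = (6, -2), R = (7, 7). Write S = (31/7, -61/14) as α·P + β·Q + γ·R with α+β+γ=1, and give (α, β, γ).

(5/14, 8/7, -1/2)

Signed area of the reference triangle: [PQR] = ½·(3·(-2−7) + 6·(7−4) + 7·(4−(-2))) = ½·(-27 + 18 + 42) = 33/2.
[SQR] = ½·((31/7)·(-2−7) + 6·(7−(-61/14)) + 7·(-61/14−(-2))) = ½·(-279/7 + 477/7 − 33/2) = 165/28, so the P-coordinate is (165/28)/(33/2) = 5/14.
[PSR] = ½·(3·(-61/14−7) + (31/7)·(7−4) + 7·(4−(-61/14))) = ½·(-477/14 + 93/7 + 117/2) = 132/7, so the Q-coordinate is 8/7.
[PQS] = ½·(3·(-2−(-61/14)) + 6·(-61/14−4) + (31/7)·(4−(-2))) = ½·(99/14 − 351/7 + 186/7) = -33/4, so the R-coordinate is -1/2.
Check: 5/14 + 8/7 − 1/2 = 1.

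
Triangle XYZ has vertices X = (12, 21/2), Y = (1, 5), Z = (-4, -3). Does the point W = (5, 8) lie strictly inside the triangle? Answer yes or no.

no

Barycentric coordinates of W: (34/121, 109/121, -2/11).
The three coordinates are positive, positive, negative; a point is interior exactly when all three are positive.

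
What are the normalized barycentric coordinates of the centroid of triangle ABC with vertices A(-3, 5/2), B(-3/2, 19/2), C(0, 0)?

(1/3, 1/3, 1/3)

The centroid is the average of the vertices, so each weight is 1/3.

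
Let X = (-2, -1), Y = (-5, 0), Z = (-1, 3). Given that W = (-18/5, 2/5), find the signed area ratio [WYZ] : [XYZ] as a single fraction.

[XYZ] = ½·((-2)·(0−3) + (-5)·(3−(-1)) + (-1)·(-1−0)) = ½·(6 − 20 + 1) = -13/2.
[WYZ] = ½·((-18/5)·(0−3) + (-5)·(3−(2/5)) + (-1)·(2/5−0)) = ½·(54/5 − 13 − 2/5) = -13/10, so the ratio is (-13/10)/(-13/2) = 1/5.

1/5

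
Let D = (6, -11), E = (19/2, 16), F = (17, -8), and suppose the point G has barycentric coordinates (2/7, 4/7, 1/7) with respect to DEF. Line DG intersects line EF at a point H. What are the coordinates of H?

Line DG meets EF where the D-coordinate vanishes; zeroing G's D-weight and renormalizing leaves E, F-weights 4/7 : 1/7 → (4/5, 1/5).
So H = (4/5)·E + (1/5)·F = (11, 56/5).

(11, 56/5)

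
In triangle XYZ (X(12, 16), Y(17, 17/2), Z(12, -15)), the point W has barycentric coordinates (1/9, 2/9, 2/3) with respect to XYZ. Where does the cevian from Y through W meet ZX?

Line YW meets ZX where the Y-coordinate vanishes; zeroing W's Y-weight and renormalizing leaves Z, X-weights 2/3 : 1/9 → (6/7, 1/7).
So V = (6/7)·Z + (1/7)·X = (12, -74/7).

(12, -74/7)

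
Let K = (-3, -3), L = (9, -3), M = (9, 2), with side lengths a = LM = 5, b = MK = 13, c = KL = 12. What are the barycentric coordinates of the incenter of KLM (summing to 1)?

The incenter has barycentric coordinates proportional to the opposite side lengths: (5 : 13 : 12).
Normalizing by 5+13+12 = 30 gives (1/6, 13/30, 2/5).

(1/6, 13/30, 2/5)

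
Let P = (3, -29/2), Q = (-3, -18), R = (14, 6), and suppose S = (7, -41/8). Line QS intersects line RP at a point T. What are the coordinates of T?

(31/3, -5/6)

Barycentric coordinates of S with respect to PQR: (1/4, 1/4, 1/2).
On side RP the Q-coordinate is zero; dropping S's Q-weight 1/4 and renormalizing the remaining 1/2 : 1/4 gives weights 2/3, 1/3 on R, P.
T = (2/3)·(14, 6) + (1/3)·(3, -29/2) = (31/3, -5/6).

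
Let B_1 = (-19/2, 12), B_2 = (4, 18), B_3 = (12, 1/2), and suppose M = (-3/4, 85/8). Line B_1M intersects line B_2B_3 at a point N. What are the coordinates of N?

(8, 37/4)

Barycentric coordinates of M with respect to B_1B_2B_3: (1/2, 1/4, 1/4).
On side B_2B_3 the B_1-coordinate is zero; dropping M's B_1-weight 1/2 and renormalizing the remaining 1/4 : 1/4 gives weights 1/2, 1/2 on B_2, B_3.
N = (1/2)·(4, 18) + (1/2)·(12, 1/2) = (8, 37/4).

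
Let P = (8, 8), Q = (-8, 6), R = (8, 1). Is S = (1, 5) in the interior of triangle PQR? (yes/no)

Barycentric coordinates of S: (29/112, 7/16, 17/56).
The three coordinates are positive, positive, positive; a point is interior exactly when all three are positive.

yes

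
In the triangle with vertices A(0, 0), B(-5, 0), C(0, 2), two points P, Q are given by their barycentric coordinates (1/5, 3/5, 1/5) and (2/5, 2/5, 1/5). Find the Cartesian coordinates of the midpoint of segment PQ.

Barycentric coordinates of the midpoint are the average: (3/10, 1/2, 1/5).
Converting: (3/10)·A + (1/2)·B + (1/5)·C = (-5/2, 2/5).

(-5/2, 2/5)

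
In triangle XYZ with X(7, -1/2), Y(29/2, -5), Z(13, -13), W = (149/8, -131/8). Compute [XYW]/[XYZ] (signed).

[XYZ] = ½·(7·(-5−(-13)) + (29/2)·(-13−(-1/2)) + 13·(-1/2−(-5))) = ½·(56 − 725/4 + 117/2) = -267/8.
[XYW] = ½·(7·(-5−(-131/8)) + (29/2)·(-131/8−(-1/2)) + (149/8)·(-1/2−(-5))) = ½·(637/8 − 3683/16 + 1341/16) = -267/8, so the ratio is (-267/8)/(-267/8) = 1.

1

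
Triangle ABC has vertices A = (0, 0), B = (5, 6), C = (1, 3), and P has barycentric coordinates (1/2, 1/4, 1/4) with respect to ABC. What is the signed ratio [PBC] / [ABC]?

1/2

The signed ratio [PBC]/[ABC] equals the barycentric coordinate of P at vertex A, which is 1/2.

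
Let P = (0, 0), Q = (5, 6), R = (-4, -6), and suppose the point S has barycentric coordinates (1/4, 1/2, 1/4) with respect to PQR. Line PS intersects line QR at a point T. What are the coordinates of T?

(2, 2)

Line PS meets QR where the P-coordinate vanishes; zeroing S's P-weight and renormalizing leaves Q, R-weights 1/2 : 1/4 → (2/3, 1/3).
So T = (2/3)·Q + (1/3)·R = (2, 2).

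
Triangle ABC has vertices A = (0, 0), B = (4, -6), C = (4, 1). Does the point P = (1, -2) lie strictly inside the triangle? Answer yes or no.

no

Barycentric coordinates of P: (3/4, 9/28, -1/14).
The three coordinates are positive, positive, negative; a point is interior exactly when all three are positive.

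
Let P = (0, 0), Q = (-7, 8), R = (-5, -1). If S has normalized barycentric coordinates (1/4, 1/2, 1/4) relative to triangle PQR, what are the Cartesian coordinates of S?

S = (1/4)·P + (1/2)·Q + (1/4)·R.
x-coordinate: (1/4)·0 + (1/2)·(-7) + (1/4)·(-5) = -19/4.
y-coordinate: (1/4)·0 + (1/2)·8 + (1/4)·(-1) = 15/4.

(-19/4, 15/4)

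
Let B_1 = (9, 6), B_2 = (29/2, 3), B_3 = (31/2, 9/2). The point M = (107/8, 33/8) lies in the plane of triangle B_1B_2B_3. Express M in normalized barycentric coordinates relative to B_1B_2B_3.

Signed area of the reference triangle: [B_1B_2B_3] = ½·(9·(3−(9/2)) + (29/2)·(9/2−6) + (31/2)·(6−3)) = ½·(-27/2 − 87/4 + 93/2) = 45/8.
[MB_2B_3] = ½·((107/8)·(3−(9/2)) + (29/2)·(9/2−(33/8)) + (31/2)·(33/8−3)) = ½·(-321/16 + 87/16 + 279/16) = 45/32, so the B_1-coordinate is (45/32)/(45/8) = 1/4.
[B_1MB_3] = ½·(9·(33/8−(9/2)) + (107/8)·(9/2−6) + (31/2)·(6−(33/8))) = ½·(-27/8 − 321/16 + 465/16) = 45/16, so the B_2-coordinate is 1/2.
[B_1B_2M] = ½·(9·(3−(33/8)) + (29/2)·(33/8−6) + (107/8)·(6−3)) = ½·(-81/8 − 435/16 + 321/8) = 45/32, so the B_3-coordinate is 1/4.
Check: 1/4 + 1/2 + 1/4 = 1.

(1/4, 1/2, 1/4)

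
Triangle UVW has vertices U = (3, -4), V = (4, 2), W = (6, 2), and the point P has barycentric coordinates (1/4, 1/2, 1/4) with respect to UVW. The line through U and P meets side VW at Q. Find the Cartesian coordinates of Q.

Line UP meets VW where the U-coordinate vanishes; zeroing P's U-weight and renormalizing leaves V, W-weights 1/2 : 1/4 → (2/3, 1/3).
So Q = (2/3)·V + (1/3)·W = (14/3, 2).

(14/3, 2)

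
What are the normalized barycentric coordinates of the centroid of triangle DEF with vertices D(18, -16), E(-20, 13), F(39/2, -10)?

The centroid is the average of the vertices, so each weight is 1/3.

(1/3, 1/3, 1/3)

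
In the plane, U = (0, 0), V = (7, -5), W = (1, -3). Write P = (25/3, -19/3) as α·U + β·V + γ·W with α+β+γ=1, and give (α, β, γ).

Signed area of the reference triangle: [UVW] = ½·(0·(-5−(-3)) + 7·(-3−0) + 1·(0−(-5))) = ½·(0 − 21 + 5) = -8.
[PVW] = ½·((25/3)·(-5−(-3)) + 7·(-3−(-19/3)) + 1·(-19/3−(-5))) = ½·(-50/3 + 70/3 − 4/3) = 8/3, so the U-coordinate is (8/3)/(-8) = -1/3.
[UPW] = ½·(0·(-19/3−(-3)) + (25/3)·(-3−0) + 1·(0−(-19/3))) = ½·(0 − 25 + 19/3) = -28/3, so the V-coordinate is 7/6.
[UVP] = ½·(0·(-5−(-19/3)) + 7·(-19/3−0) + (25/3)·(0−(-5))) = ½·(0 − 133/3 + 125/3) = -4/3, so the W-coordinate is 1/6.

(-1/3, 7/6, 1/6)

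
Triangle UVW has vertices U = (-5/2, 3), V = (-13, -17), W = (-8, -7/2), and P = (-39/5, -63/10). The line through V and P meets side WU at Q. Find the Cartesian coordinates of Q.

(-13/3, 5/6)

Barycentric coordinates of P with respect to UVW: (2/5, 2/5, 1/5).
On side WU the V-coordinate is zero; dropping P's V-weight 2/5 and renormalizing the remaining 1/5 : 2/5 gives weights 1/3, 2/3 on W, U.
Q = (1/3)·(-8, -7/2) + (2/3)·(-5/2, 3) = (-13/3, 5/6).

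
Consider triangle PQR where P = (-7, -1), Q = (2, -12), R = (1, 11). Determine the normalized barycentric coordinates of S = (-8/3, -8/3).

Signed area of the reference triangle: [PQR] = ½·((-7)·(-12−11) + 2·(11−(-1)) + 1·(-1−(-12))) = ½·(161 + 24 + 11) = 98.
[SQR] = ½·((-8/3)·(-12−11) + 2·(11−(-8/3)) + 1·(-8/3−(-12))) = ½·(184/3 + 82/3 + 28/3) = 49, so the P-coordinate is 49/98 = 1/2.
[PSR] = ½·((-7)·(-8/3−11) + (-8/3)·(11−(-1)) + 1·(-1−(-8/3))) = ½·(287/3 − 32 + 5/3) = 98/3, so the Q-coordinate is 1/3.
[PQS] = ½·((-7)·(-12−(-8/3)) + 2·(-8/3−(-1)) + (-8/3)·(-1−(-12))) = ½·(196/3 − 10/3 − 88/3) = 49/3, so the R-coordinate is 1/6.
Check: 1/2 + 1/3 + 1/6 = 1.

(1/2, 1/3, 1/6)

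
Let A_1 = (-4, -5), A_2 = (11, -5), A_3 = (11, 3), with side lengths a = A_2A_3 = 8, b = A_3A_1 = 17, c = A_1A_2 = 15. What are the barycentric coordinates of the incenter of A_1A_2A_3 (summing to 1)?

The incenter has barycentric coordinates proportional to the opposite side lengths: (8 : 17 : 15).
Normalizing by 8+17+15 = 40 gives (1/5, 17/40, 3/8).

(1/5, 17/40, 3/8)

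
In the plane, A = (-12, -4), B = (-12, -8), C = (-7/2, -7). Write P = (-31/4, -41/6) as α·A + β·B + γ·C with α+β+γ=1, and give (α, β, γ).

(1/6, 1/3, 1/2)

Signed area of the reference triangle: [ABC] = ½·((-12)·(-8−(-7)) + (-12)·(-7−(-4)) + (-7/2)·(-4−(-8))) = ½·(12 + 36 − 14) = 17.
[PBC] = ½·((-31/4)·(-8−(-7)) + (-12)·(-7−(-41/6)) + (-7/2)·(-41/6−(-8))) = ½·(31/4 + 2 − 49/12) = 17/6, so the A-coordinate is (17/6)/17 = 1/6.
[APC] = ½·((-12)·(-41/6−(-7)) + (-31/4)·(-7−(-4)) + (-7/2)·(-4−(-41/6))) = ½·(-2 + 93/4 − 119/12) = 17/3, so the B-coordinate is 1/3.
[ABP] = ½·((-12)·(-8−(-41/6)) + (-12)·(-41/6−(-4)) + (-31/4)·(-4−(-8))) = ½·(14 + 34 − 31) = 17/2, so the C-coordinate is 1/2.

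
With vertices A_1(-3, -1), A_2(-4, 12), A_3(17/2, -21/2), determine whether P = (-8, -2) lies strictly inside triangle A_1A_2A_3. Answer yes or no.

no

Barycentric coordinates of P: (53/28, -59/140, -33/70).
The three coordinates are positive, negative, negative; a point is interior exactly when all three are positive.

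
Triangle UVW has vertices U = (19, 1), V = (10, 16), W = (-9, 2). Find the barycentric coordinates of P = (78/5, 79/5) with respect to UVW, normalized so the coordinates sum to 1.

(1/5, 1, -1/5)

Signed area of the reference triangle: [UVW] = ½·(19·(16−2) + 10·(2−1) + (-9)·(1−16)) = ½·(266 + 10 + 135) = 411/2.
[PVW] = ½·((78/5)·(16−2) + 10·(2−(79/5)) + (-9)·(79/5−16)) = ½·(1092/5 − 138 + 9/5) = 411/10, so the U-coordinate is (411/10)/(411/2) = 1/5.
[UPW] = ½·(19·(79/5−2) + (78/5)·(2−1) + (-9)·(1−(79/5))) = ½·(1311/5 + 78/5 + 666/5) = 411/2, so the V-coordinate is 1.
[UVP] = ½·(19·(16−(79/5)) + 10·(79/5−1) + (78/5)·(1−16)) = ½·(19/5 + 148 − 234) = -411/10, so the W-coordinate is -1/5.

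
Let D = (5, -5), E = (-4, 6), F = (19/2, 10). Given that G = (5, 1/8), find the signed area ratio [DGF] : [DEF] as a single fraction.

[DEF] = ½·(5·(6−10) + (-4)·(10−(-5)) + (19/2)·(-5−6)) = ½·(-20 − 60 − 209/2) = -369/4.
[DGF] = ½·(5·(1/8−10) + 5·(10−(-5)) + (19/2)·(-5−(1/8))) = ½·(-395/8 + 75 − 779/16) = -369/32, so the ratio is (-369/32)/(-369/4) = 1/8.

1/8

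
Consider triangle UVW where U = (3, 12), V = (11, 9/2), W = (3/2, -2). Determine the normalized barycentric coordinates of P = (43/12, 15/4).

Signed area of the reference triangle: [UVW] = ½·(3·(9/2−(-2)) + 11·(-2−12) + (3/2)·(12−(9/2))) = ½·(39/2 − 154 + 45/4) = -493/8.
[PVW] = ½·((43/12)·(9/2−(-2)) + 11·(-2−(15/4)) + (3/2)·(15/4−(9/2))) = ½·(559/24 − 253/4 − 9/8) = -493/24, so the U-coordinate is (-493/24)/(-493/8) = 1/3.
[UPW] = ½·(3·(15/4−(-2)) + (43/12)·(-2−12) + (3/2)·(12−(15/4))) = ½·(69/4 − 301/6 + 99/8) = -493/48, so the V-coordinate is 1/6.
[UVP] = ½·(3·(9/2−(15/4)) + 11·(15/4−12) + (43/12)·(12−(9/2))) = ½·(9/4 − 363/4 + 215/8) = -493/16, so the W-coordinate is 1/2.

(1/3, 1/6, 1/2)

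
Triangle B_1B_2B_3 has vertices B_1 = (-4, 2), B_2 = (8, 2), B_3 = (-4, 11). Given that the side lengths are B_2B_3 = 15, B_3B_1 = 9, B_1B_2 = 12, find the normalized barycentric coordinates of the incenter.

The incenter has barycentric coordinates proportional to the opposite side lengths: (15 : 9 : 12).
Normalizing by 15+9+12 = 36 gives (5/12, 1/4, 1/3).

(5/12, 1/4, 1/3)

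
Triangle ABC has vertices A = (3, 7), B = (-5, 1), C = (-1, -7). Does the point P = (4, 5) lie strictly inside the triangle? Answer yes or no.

Barycentric coordinates of P: (1, -1/4, 1/4).
The three coordinates are positive, negative, positive; a point is interior exactly when all three are positive.

no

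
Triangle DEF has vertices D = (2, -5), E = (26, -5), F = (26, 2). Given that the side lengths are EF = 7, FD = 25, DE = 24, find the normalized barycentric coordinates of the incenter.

(1/8, 25/56, 3/7)

The incenter has barycentric coordinates proportional to the opposite side lengths: (7 : 25 : 24).
Normalizing by 7+25+24 = 56 gives (1/8, 25/56, 3/7).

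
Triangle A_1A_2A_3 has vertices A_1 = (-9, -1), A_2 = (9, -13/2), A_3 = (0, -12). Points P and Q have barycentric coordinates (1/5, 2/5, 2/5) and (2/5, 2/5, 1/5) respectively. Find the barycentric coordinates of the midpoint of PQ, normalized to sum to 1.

(3/10, 2/5, 3/10)

Since both coordinate triples sum to 1, the midpoint's barycentrics are the componentwise average.
(1/5+2/5)/2 = 3/10; similarly 2/5 and 3/10.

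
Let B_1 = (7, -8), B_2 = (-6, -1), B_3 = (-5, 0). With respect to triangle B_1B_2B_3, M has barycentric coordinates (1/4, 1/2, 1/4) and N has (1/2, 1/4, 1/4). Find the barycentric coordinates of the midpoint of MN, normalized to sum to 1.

Since both coordinate triples sum to 1, the midpoint's barycentrics are the componentwise average.
(1/4+1/2)/2 = 3/8; similarly 3/8 and 1/4.

(3/8, 3/8, 1/4)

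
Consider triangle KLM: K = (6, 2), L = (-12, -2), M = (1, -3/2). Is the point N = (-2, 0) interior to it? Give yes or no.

Barycentric coordinates of N: (21/43, 18/43, 4/43).
The three coordinates are positive, positive, positive; a point is interior exactly when all three are positive.

yes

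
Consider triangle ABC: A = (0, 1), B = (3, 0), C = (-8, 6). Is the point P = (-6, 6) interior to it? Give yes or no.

no

Barycentric coordinates of P: (-12/7, 10/7, 9/7).
The three coordinates are negative, positive, positive; a point is interior exactly when all three are positive.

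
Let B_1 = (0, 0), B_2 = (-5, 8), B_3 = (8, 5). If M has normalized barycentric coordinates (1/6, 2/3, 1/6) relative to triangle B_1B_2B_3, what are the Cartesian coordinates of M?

(-2, 37/6)

M = (1/6)·B_1 + (2/3)·B_2 + (1/6)·B_3.
x-coordinate: (1/6)·0 + (2/3)·(-5) + (1/6)·8 = -2.
y-coordinate: (1/6)·0 + (2/3)·8 + (1/6)·5 = 37/6.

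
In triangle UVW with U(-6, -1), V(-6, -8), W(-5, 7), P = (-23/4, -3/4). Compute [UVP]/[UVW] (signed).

[UVW] = ½·((-6)·(-8−7) + (-6)·(7−(-1)) + (-5)·(-1−(-8))) = ½·(90 − 48 − 35) = 7/2.
[UVP] = ½·((-6)·(-8−(-3/4)) + (-6)·(-3/4−(-1)) + (-23/4)·(-1−(-8))) = ½·(87/2 − 3/2 − 161/4) = 7/8, so the ratio is (7/8)/(7/2) = 1/4.

1/4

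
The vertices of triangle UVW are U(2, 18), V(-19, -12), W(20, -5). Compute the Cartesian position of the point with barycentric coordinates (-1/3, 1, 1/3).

(-13, -59/3)

P = (-1/3)·U + 1·V + (1/3)·W.
x-coordinate: (-1/3)·2 + 1·(-19) + (1/3)·20 = -13.
y-coordinate: (-1/3)·18 + 1·(-12) + (1/3)·(-5) = -59/3.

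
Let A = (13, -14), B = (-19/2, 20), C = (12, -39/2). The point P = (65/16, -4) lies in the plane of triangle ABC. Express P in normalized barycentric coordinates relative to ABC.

Signed area of the reference triangle: [ABC] = ½·(13·(20−(-39/2)) + (-19/2)·(-39/2−(-14)) + 12·(-14−20)) = ½·(1027/2 + 209/4 − 408) = 631/8.
[PBC] = ½·((65/16)·(20−(-39/2)) + (-19/2)·(-39/2−(-4)) + 12·(-4−20)) = ½·(5135/32 + 589/4 − 288) = 631/64, so the A-coordinate is (631/64)/(631/8) = 1/8.
[APC] = ½·(13·(-4−(-39/2)) + (65/16)·(-39/2−(-14)) + 12·(-14−(-4))) = ½·(403/2 − 715/32 − 120) = 1893/64, so the B-coordinate is 3/8.
[ABP] = ½·(13·(20−(-4)) + (-19/2)·(-4−(-14)) + (65/16)·(-14−20)) = ½·(312 − 95 − 1105/8) = 631/16, so the C-coordinate is 1/2.
Check: 1/8 + 3/8 + 1/2 = 1.

(1/8, 3/8, 1/2)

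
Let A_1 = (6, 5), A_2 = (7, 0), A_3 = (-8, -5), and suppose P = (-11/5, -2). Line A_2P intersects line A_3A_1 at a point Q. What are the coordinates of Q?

Barycentric coordinates of P with respect to A_1A_2A_3: (1/5, 1/5, 3/5).
On side A_3A_1 the A_2-coordinate is zero; dropping P's A_2-weight 1/5 and renormalizing the remaining 3/5 : 1/5 gives weights 3/4, 1/4 on A_3, A_1.
Q = (3/4)·(-8, -5) + (1/4)·(6, 5) = (-9/2, -5/2).

(-9/2, -5/2)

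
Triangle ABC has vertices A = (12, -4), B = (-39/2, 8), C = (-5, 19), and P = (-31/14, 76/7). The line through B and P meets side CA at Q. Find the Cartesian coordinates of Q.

(2/3, 34/3)

Barycentric coordinates of P with respect to ABC: (2/7, 1/7, 4/7).
On side CA the B-coordinate is zero; dropping P's B-weight 1/7 and renormalizing the remaining 4/7 : 2/7 gives weights 2/3, 1/3 on C, A.
Q = (2/3)·(-5, 19) + (1/3)·(12, -4) = (2/3, 34/3).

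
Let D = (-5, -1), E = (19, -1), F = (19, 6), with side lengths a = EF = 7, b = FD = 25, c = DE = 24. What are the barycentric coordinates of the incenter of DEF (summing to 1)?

(1/8, 25/56, 3/7)

The incenter has barycentric coordinates proportional to the opposite side lengths: (7 : 25 : 24).
Normalizing by 7+25+24 = 56 gives (1/8, 25/56, 3/7).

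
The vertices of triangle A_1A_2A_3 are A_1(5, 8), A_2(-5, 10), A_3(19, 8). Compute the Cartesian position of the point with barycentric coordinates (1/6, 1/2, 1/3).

P = (1/6)·A_1 + (1/2)·A_2 + (1/3)·A_3.
x-coordinate: (1/6)·5 + (1/2)·(-5) + (1/3)·19 = 14/3.
y-coordinate: (1/6)·8 + (1/2)·10 + (1/3)·8 = 9.

(14/3, 9)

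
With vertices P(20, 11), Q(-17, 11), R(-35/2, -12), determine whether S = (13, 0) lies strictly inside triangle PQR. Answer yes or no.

no

Barycentric coordinates of S: (1391/1702, -503/1702, 11/23).
The three coordinates are positive, negative, positive; a point is interior exactly when all three are positive.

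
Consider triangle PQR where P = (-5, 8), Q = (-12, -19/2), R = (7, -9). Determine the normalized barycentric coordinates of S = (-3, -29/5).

Signed area of the reference triangle: [PQR] = ½·((-5)·(-19/2−(-9)) + (-12)·(-9−8) + 7·(8−(-19/2))) = ½·(5/2 + 204 + 245/2) = 329/2.
[SQR] = ½·((-3)·(-19/2−(-9)) + (-12)·(-9−(-29/5)) + 7·(-29/5−(-19/2))) = ½·(3/2 + 192/5 + 259/10) = 329/10, so the P-coordinate is (329/10)/(329/2) = 1/5.
[PSR] = ½·((-5)·(-29/5−(-9)) + (-3)·(-9−8) + 7·(8−(-29/5))) = ½·(-16 + 51 + 483/5) = 329/5, so the Q-coordinate is 2/5.
[PQS] = ½·((-5)·(-19/2−(-29/5)) + (-12)·(-29/5−8) + (-3)·(8−(-19/2))) = ½·(37/2 + 828/5 − 105/2) = 329/5, so the R-coordinate is 2/5.
Check: 1/5 + 2/5 + 2/5 = 1.

(1/5, 2/5, 2/5)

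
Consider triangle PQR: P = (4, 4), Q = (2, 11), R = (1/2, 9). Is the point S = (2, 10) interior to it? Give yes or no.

yes

Barycentric coordinates of S: (3/29, 22/29, 4/29).
The three coordinates are positive, positive, positive; a point is interior exactly when all three are positive.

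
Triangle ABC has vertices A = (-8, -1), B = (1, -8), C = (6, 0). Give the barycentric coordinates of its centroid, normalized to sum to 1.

(1/3, 1/3, 1/3)

The centroid is the average of the vertices, so each weight is 1/3.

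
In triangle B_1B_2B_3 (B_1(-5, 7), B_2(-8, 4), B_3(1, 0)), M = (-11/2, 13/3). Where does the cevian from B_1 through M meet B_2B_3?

Barycentric coordinates of M with respect to B_1B_2B_3: (1/3, 1/2, 1/6).
On side B_2B_3 the B_1-coordinate is zero; dropping M's B_1-weight 1/3 and renormalizing the remaining 1/2 : 1/6 gives weights 3/4, 1/4 on B_2, B_3.
N = (3/4)·(-8, 4) + (1/4)·(1, 0) = (-23/4, 3).

(-23/4, 3)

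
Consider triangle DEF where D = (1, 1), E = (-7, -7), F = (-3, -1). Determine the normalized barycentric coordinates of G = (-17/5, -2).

(1/10, 1/5, 7/10)

Signed area of the reference triangle: [DEF] = ½·(1·(-7−(-1)) + (-7)·(-1−1) + (-3)·(1−(-7))) = ½·(-6 + 14 − 24) = -8.
[GEF] = ½·((-17/5)·(-7−(-1)) + (-7)·(-1−(-2)) + (-3)·(-2−(-7))) = ½·(102/5 − 7 − 15) = -4/5, so the D-coordinate is (-4/5)/(-8) = 1/10.
[DGF] = ½·(1·(-2−(-1)) + (-17/5)·(-1−1) + (-3)·(1−(-2))) = ½·(-1 + 34/5 − 9) = -8/5, so the E-coordinate is 1/5.
[DEG] = ½·(1·(-7−(-2)) + (-7)·(-2−1) + (-17/5)·(1−(-7))) = ½·(-5 + 21 − 136/5) = -28/5, so the F-coordinate is 7/10.
Check: 1/10 + 1/5 + 7/10 = 1.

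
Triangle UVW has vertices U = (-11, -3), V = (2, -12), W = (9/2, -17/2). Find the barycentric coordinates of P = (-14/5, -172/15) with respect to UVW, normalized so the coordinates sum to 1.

Signed area of the reference triangle: [UVW] = ½·((-11)·(-12−(-17/2)) + 2·(-17/2−(-3)) + (9/2)·(-3−(-12))) = ½·(77/2 − 11 + 81/2) = 34.
[PVW] = ½·((-14/5)·(-12−(-17/2)) + 2·(-17/2−(-172/15)) + (9/2)·(-172/15−(-12))) = ½·(49/5 + 89/15 + 12/5) = 136/15, so the U-coordinate is (136/15)/34 = 4/15.
[UPW] = ½·((-11)·(-172/15−(-17/2)) + (-14/5)·(-17/2−(-3)) + (9/2)·(-3−(-172/15))) = ½·(979/30 + 77/5 + 381/10) = 646/15, so the V-coordinate is 19/15.
[UVP] = ½·((-11)·(-12−(-172/15)) + 2·(-172/15−(-3)) + (-14/5)·(-3−(-12))) = ½·(88/15 − 254/15 − 126/5) = -272/15, so the W-coordinate is -8/15.

(4/15, 19/15, -8/15)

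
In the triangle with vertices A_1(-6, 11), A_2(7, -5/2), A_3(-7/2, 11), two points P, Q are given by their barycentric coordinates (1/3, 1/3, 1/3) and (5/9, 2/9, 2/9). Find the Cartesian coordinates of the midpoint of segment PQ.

(-61/36, 29/4)

Barycentric coordinates of the midpoint are the average: (4/9, 5/18, 5/18).
Converting: (4/9)·A_1 + (5/18)·A_2 + (5/18)·A_3 = (-61/36, 29/4).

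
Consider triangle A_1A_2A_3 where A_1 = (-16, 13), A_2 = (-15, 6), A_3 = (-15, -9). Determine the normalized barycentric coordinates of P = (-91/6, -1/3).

(1/6, 1/3, 1/2)

Signed area of the reference triangle: [A_1A_2A_3] = ½·((-16)·(6−(-9)) + (-15)·(-9−13) + (-15)·(13−6)) = ½·(-240 + 330 − 105) = -15/2.
[PA_2A_3] = ½·((-91/6)·(6−(-9)) + (-15)·(-9−(-1/3)) + (-15)·(-1/3−6)) = ½·(-455/2 + 130 + 95) = -5/4, so the A_1-coordinate is (-5/4)/(-15/2) = 1/6.
[A_1PA_3] = ½·((-16)·(-1/3−(-9)) + (-91/6)·(-9−13) + (-15)·(13−(-1/3))) = ½·(-416/3 + 1001/3 − 200) = -5/2, so the A_2-coordinate is 1/3.
[A_1A_2P] = ½·((-16)·(6−(-1/3)) + (-15)·(-1/3−13) + (-91/6)·(13−6)) = ½·(-304/3 + 200 − 637/6) = -15/4, so the A_3-coordinate is 1/2.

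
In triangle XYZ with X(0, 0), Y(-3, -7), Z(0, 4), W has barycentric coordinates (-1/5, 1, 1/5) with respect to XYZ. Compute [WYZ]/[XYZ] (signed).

-1/5

The signed ratio [WYZ]/[XYZ] equals the barycentric coordinate of W at vertex X, which is -1/5.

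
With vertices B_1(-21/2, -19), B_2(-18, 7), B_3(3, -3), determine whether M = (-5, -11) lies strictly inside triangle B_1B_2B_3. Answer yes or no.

Barycentric coordinates of M: (248/471, 20/471, 203/471).
The three coordinates are positive, positive, positive; a point is interior exactly when all three are positive.

yes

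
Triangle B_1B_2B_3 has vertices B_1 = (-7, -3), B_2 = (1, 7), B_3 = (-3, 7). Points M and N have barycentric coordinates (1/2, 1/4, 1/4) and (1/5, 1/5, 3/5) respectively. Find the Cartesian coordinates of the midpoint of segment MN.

Barycentric coordinates of the midpoint are the average: (7/20, 9/40, 17/40).
Converting: (7/20)·B_1 + (9/40)·B_2 + (17/40)·B_3 = (-7/2, 7/2).

(-7/2, 7/2)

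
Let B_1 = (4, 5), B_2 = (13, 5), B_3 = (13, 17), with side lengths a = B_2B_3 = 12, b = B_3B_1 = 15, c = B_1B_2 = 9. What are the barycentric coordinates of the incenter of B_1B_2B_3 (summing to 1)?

The incenter has barycentric coordinates proportional to the opposite side lengths: (12 : 15 : 9).
Normalizing by 12+15+9 = 36 gives (1/3, 5/12, 1/4).

(1/3, 5/12, 1/4)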